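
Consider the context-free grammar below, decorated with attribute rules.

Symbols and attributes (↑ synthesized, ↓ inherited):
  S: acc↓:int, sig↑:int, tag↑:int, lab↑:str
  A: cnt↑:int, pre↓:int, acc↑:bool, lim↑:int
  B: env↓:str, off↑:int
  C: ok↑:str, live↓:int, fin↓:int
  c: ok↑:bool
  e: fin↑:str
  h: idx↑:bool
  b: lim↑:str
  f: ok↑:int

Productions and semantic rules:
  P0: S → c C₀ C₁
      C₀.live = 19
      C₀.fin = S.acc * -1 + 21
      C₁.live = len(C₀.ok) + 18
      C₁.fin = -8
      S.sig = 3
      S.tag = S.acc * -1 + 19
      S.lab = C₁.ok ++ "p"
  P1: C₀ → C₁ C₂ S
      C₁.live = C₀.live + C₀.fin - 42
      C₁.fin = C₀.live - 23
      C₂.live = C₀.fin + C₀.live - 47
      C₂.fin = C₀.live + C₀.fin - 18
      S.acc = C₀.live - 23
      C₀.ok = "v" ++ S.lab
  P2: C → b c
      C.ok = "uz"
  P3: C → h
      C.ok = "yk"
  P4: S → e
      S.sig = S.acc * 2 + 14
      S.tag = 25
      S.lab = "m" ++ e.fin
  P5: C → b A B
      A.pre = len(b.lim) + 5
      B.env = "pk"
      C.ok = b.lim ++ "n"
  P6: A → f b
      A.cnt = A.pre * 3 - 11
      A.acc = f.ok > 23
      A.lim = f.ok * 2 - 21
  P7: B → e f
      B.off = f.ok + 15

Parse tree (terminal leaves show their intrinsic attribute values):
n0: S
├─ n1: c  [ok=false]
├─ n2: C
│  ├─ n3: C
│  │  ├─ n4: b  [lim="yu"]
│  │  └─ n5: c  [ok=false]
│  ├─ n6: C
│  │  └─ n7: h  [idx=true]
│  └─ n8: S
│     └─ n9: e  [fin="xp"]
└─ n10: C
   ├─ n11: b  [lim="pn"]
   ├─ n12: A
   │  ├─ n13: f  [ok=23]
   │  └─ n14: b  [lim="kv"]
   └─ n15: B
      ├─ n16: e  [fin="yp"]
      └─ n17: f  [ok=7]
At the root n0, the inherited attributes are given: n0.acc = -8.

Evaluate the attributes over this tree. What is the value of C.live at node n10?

1. n0.acc = -8  [given at root]
2. n1.ok = false  [terminal]
3. n2.live = 19  [19]
4. n2.fin = 29  [S.acc * -1 + 21]
5. n3.live = 6  [C₀.live + C₀.fin - 42]
6. n3.fin = -4  [C₀.live - 23]
7. n4.lim = "yu"  [terminal]
8. n5.ok = false  [terminal]
9. n3.ok = "uz"  ["uz"]
10. n6.live = 1  [C₀.fin + C₀.live - 47]
11. n6.fin = 30  [C₀.live + C₀.fin - 18]
12. n7.idx = true  [terminal]
13. n6.ok = "yk"  ["yk"]
14. n8.acc = -4  [C₀.live - 23]
15. n9.fin = "xp"  [terminal]
16. n8.sig = 6  [S.acc * 2 + 14]
17. n8.tag = 25  [25]
18. n8.lab = "mxp"  ["m" ++ e.fin]
19. n2.ok = "vmxp"  ["v" ++ S.lab]
20. n10.live = 22  [len(C₀.ok) + 18]
21. n10.fin = -8  [-8]
22. n11.lim = "pn"  [terminal]
23. n12.pre = 7  [len(b.lim) + 5]
24. n13.ok = 23  [terminal]
25. n14.lim = "kv"  [terminal]
26. n12.cnt = 10  [A.pre * 3 - 11]
27. n12.acc = false  [f.ok > 23]
28. n12.lim = 25  [f.ok * 2 - 21]
29. n15.env = "pk"  ["pk"]
30. n16.fin = "yp"  [terminal]
31. n17.ok = 7  [terminal]
32. n15.off = 22  [f.ok + 15]
33. n10.ok = "pnn"  [b.lim ++ "n"]
34. n0.sig = 3  [3]
35. n0.tag = 27  [S.acc * -1 + 19]
36. n0.lab = "pnnp"  [C₁.ok ++ "p"]

22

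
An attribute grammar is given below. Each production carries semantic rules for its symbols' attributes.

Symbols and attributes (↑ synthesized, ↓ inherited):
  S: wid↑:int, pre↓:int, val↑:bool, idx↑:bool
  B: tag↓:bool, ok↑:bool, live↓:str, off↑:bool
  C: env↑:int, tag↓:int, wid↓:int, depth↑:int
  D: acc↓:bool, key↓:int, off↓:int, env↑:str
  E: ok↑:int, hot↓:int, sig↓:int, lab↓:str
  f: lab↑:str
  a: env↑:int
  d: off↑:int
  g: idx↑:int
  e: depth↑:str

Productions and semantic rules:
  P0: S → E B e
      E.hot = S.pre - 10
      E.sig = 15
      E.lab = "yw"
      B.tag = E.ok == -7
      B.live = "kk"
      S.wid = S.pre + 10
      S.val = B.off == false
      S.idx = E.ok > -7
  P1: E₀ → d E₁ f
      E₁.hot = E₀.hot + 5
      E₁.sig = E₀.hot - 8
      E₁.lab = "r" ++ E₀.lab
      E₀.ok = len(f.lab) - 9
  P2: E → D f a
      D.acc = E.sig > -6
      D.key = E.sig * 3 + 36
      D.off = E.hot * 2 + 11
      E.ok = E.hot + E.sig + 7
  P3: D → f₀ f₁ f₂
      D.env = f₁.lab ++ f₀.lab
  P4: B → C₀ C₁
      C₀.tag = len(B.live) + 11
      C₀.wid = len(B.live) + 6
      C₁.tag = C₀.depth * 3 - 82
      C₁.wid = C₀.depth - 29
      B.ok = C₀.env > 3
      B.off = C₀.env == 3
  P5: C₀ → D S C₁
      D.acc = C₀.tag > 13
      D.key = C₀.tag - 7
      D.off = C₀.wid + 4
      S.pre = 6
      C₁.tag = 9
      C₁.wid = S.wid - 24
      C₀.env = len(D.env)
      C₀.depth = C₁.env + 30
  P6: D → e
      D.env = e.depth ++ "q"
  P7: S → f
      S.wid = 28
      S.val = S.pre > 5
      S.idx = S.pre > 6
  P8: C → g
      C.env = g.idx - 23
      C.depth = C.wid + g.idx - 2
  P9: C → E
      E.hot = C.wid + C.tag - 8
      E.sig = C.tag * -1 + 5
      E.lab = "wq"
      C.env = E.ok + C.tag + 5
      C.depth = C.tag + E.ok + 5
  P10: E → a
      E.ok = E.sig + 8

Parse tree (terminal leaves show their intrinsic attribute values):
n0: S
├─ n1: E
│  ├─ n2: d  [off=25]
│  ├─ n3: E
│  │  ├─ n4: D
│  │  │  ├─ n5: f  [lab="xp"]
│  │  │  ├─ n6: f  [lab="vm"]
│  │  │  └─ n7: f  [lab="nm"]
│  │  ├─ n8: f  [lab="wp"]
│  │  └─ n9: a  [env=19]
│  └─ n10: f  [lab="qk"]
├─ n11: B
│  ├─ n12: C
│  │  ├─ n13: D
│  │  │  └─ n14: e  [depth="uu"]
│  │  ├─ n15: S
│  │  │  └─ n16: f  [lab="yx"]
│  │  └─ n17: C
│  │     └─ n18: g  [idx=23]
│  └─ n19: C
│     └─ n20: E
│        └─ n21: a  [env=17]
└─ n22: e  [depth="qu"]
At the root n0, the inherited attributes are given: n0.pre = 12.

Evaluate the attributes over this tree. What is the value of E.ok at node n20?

1. n0.pre = 12  [given at root]
2. n1.hot = 2  [S.pre - 10]
3. n1.sig = 15  [15]
4. n1.lab = "yw"  ["yw"]
5. n2.off = 25  [terminal]
6. n3.hot = 7  [E₀.hot + 5]
7. n3.sig = -6  [E₀.hot - 8]
8. n3.lab = "ryw"  ["r" ++ E₀.lab]
9. n4.acc = false  [E.sig > -6]
10. n4.key = 18  [E.sig * 3 + 36]
11. n4.off = 25  [E.hot * 2 + 11]
12. n5.lab = "xp"  [terminal]
13. n6.lab = "vm"  [terminal]
14. n7.lab = "nm"  [terminal]
15. n4.env = "vmxp"  [f₁.lab ++ f₀.lab]
16. n8.lab = "wp"  [terminal]
17. n9.env = 19  [terminal]
18. n3.ok = 8  [E.hot + E.sig + 7]
19. n10.lab = "qk"  [terminal]
20. n1.ok = -7  [len(f.lab) - 9]
21. n11.tag = true  [E.ok == -7]
22. n11.live = "kk"  ["kk"]
23. n12.tag = 13  [len(B.live) + 11]
24. n12.wid = 8  [len(B.live) + 6]
25. n13.acc = false  [C₀.tag > 13]
26. n13.key = 6  [C₀.tag - 7]
27. n13.off = 12  [C₀.wid + 4]
28. n14.depth = "uu"  [terminal]
29. n13.env = "uuq"  [e.depth ++ "q"]
30. n15.pre = 6  [6]
31. n16.lab = "yx"  [terminal]
32. n15.wid = 28  [28]
33. n15.val = true  [S.pre > 5]
34. n15.idx = false  [S.pre > 6]
35. n17.tag = 9  [9]
36. n17.wid = 4  [S.wid - 24]
37. n18.idx = 23  [terminal]
38. n17.env = 0  [g.idx - 23]
39. n17.depth = 25  [C.wid + g.idx - 2]
40. n12.env = 3  [len(D.env)]
41. n12.depth = 30  [C₁.env + 30]
42. n19.tag = 8  [C₀.depth * 3 - 82]
43. n19.wid = 1  [C₀.depth - 29]
44. n20.hot = 1  [C.wid + C.tag - 8]
45. n20.sig = -3  [C.tag * -1 + 5]
46. n20.lab = "wq"  ["wq"]
47. n21.env = 17  [terminal]
48. n20.ok = 5  [E.sig + 8]
49. n19.env = 18  [E.ok + C.tag + 5]
50. n19.depth = 18  [C.tag + E.ok + 5]
51. n11.ok = false  [C₀.env > 3]
52. n11.off = true  [C₀.env == 3]
53. n22.depth = "qu"  [terminal]
54. n0.wid = 22  [S.pre + 10]
55. n0.val = false  [B.off == false]
56. n0.idx = false  [E.ok > -7]

5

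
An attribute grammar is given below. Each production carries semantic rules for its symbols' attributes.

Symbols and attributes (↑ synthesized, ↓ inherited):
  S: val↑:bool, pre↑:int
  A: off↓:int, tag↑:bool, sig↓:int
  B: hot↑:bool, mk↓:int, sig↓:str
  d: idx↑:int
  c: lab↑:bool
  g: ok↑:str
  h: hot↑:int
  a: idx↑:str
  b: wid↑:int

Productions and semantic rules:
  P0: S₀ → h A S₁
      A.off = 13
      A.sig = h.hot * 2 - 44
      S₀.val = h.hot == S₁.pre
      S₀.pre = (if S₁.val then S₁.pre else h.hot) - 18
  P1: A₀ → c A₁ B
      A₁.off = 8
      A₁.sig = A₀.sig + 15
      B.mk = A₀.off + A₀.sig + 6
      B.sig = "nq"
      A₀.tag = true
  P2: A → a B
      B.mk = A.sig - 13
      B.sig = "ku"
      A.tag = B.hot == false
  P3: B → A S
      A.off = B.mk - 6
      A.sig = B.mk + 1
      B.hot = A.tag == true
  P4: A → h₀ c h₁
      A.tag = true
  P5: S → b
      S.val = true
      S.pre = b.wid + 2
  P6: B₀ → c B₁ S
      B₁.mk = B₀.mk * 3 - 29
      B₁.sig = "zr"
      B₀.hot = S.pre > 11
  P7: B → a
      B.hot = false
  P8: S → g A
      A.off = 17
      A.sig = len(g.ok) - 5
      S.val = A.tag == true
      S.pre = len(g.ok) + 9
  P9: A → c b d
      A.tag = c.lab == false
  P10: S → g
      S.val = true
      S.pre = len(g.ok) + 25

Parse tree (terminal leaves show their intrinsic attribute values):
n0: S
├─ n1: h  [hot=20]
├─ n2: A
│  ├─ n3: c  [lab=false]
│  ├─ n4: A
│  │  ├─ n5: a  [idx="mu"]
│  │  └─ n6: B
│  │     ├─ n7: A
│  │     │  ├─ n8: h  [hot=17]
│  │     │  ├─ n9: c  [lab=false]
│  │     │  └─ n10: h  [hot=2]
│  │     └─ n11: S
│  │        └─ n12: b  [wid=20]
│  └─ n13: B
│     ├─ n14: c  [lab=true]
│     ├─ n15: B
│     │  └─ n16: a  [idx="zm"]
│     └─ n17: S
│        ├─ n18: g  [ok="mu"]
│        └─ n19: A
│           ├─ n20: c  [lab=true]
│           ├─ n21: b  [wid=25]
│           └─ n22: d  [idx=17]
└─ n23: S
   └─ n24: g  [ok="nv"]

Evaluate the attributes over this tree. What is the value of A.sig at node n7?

-1

1. n1.hot = 20  [terminal]
2. n2.off = 13  [13]
3. n2.sig = -4  [h.hot * 2 - 44]
4. n3.lab = false  [terminal]
5. n4.off = 8  [8]
6. n4.sig = 11  [A₀.sig + 15]
7. n5.idx = "mu"  [terminal]
8. n6.mk = -2  [A.sig - 13]
9. n6.sig = "ku"  ["ku"]
10. n7.off = -8  [B.mk - 6]
11. n7.sig = -1  [B.mk + 1]
12. n8.hot = 17  [terminal]
13. n9.lab = false  [terminal]
14. n10.hot = 2  [terminal]
15. n7.tag = true  [true]
16. n12.wid = 20  [terminal]
17. n11.val = true  [true]
18. n11.pre = 22  [b.wid + 2]
19. n6.hot = true  [A.tag == true]
20. n4.tag = false  [B.hot == false]
21. n13.mk = 15  [A₀.off + A₀.sig + 6]
22. n13.sig = "nq"  ["nq"]
23. n14.lab = true  [terminal]
24. n15.mk = 16  [B₀.mk * 3 - 29]
25. n15.sig = "zr"  ["zr"]
26. n16.idx = "zm"  [terminal]
27. n15.hot = false  [false]
28. n18.ok = "mu"  [terminal]
29. n19.off = 17  [17]
30. n19.sig = -3  [len(g.ok) - 5]
31. n20.lab = true  [terminal]
32. n21.wid = 25  [terminal]
33. n22.idx = 17  [terminal]
34. n19.tag = false  [c.lab == false]
35. n17.val = false  [A.tag == true]
36. n17.pre = 11  [len(g.ok) + 9]
37. n13.hot = false  [S.pre > 11]
38. n2.tag = true  [true]
39. n24.ok = "nv"  [terminal]
40. n23.val = true  [true]
41. n23.pre = 27  [len(g.ok) + 25]
42. n0.val = false  [h.hot == S₁.pre]
43. n0.pre = 9  [(if S₁.val then S₁.pre else h.hot) - 18]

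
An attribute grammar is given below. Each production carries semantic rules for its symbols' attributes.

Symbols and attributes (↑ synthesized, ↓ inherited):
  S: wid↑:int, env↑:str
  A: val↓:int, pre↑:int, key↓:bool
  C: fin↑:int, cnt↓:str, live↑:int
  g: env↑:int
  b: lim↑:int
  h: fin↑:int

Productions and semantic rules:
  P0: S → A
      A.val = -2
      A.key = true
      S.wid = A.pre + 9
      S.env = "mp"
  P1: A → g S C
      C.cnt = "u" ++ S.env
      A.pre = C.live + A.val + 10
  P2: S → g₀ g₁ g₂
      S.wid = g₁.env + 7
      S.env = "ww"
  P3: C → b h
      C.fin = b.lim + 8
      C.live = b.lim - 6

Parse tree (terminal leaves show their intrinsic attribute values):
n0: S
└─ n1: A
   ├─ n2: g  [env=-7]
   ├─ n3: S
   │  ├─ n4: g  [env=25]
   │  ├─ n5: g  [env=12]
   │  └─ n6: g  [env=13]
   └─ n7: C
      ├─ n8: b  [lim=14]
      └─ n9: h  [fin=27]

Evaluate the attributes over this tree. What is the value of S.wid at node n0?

25

1. n1.val = -2  [-2]
2. n1.key = true  [true]
3. n2.env = -7  [terminal]
4. n4.env = 25  [terminal]
5. n5.env = 12  [terminal]
6. n6.env = 13  [terminal]
7. n3.wid = 19  [g₁.env + 7]
8. n3.env = "ww"  ["ww"]
9. n7.cnt = "uww"  ["u" ++ S.env]
10. n8.lim = 14  [terminal]
11. n9.fin = 27  [terminal]
12. n7.fin = 22  [b.lim + 8]
13. n7.live = 8  [b.lim - 6]
14. n1.pre = 16  [C.live + A.val + 10]
15. n0.wid = 25  [A.pre + 9]
16. n0.env = "mp"  ["mp"]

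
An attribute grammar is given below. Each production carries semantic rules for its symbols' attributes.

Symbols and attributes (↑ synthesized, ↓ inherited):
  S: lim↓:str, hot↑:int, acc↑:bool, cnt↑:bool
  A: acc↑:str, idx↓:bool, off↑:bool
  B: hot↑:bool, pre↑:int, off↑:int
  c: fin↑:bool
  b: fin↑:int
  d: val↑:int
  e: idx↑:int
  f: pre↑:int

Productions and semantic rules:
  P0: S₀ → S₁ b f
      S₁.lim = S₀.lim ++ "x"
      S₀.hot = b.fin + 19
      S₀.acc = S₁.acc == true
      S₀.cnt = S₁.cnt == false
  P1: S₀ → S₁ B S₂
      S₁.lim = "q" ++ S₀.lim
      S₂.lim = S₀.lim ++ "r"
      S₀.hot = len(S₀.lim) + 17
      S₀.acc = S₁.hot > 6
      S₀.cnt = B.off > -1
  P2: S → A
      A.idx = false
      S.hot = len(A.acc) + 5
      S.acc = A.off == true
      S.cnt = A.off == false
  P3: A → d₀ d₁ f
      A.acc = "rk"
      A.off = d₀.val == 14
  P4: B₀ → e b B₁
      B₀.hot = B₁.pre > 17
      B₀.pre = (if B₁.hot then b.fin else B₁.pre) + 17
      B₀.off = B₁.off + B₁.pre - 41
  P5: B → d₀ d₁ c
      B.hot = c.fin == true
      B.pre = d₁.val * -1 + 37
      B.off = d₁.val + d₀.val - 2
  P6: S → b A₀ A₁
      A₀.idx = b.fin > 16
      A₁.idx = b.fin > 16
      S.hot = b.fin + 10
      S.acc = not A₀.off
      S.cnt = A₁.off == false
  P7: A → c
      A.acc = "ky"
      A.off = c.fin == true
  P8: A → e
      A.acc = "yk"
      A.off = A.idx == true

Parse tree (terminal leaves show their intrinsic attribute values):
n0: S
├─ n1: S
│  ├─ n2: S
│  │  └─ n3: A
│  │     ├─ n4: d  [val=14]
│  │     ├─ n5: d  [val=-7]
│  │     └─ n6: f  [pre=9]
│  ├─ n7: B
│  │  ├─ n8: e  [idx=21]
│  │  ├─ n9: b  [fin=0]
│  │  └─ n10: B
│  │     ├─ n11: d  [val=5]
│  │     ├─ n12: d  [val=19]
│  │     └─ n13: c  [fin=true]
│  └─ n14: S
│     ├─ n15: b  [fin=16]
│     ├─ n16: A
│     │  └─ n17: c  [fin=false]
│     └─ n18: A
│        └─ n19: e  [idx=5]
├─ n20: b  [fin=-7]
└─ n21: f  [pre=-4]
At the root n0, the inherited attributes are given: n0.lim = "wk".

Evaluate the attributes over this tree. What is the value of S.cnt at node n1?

1. n0.lim = "wk"  [given at root]
2. n1.lim = "wkx"  [S₀.lim ++ "x"]
3. n2.lim = "qwkx"  ["q" ++ S₀.lim]
4. n3.idx = false  [false]
5. n4.val = 14  [terminal]
6. n5.val = -7  [terminal]
7. n6.pre = 9  [terminal]
8. n3.acc = "rk"  ["rk"]
9. n3.off = true  [d₀.val == 14]
10. n2.hot = 7  [len(A.acc) + 5]
11. n2.acc = true  [A.off == true]
12. n2.cnt = false  [A.off == false]
13. n8.idx = 21  [terminal]
14. n9.fin = 0  [terminal]
15. n11.val = 5  [terminal]
16. n12.val = 19  [terminal]
17. n13.fin = true  [terminal]
18. n10.hot = true  [c.fin == true]
19. n10.pre = 18  [d₁.val * -1 + 37]
20. n10.off = 22  [d₁.val + d₀.val - 2]
21. n7.hot = true  [B₁.pre > 17]
22. n7.pre = 17  [(if B₁.hot then b.fin else B₁.pre) + 17]
23. n7.off = -1  [B₁.off + B₁.pre - 41]
24. n14.lim = "wkxr"  [S₀.lim ++ "r"]
25. n15.fin = 16  [terminal]
26. n16.idx = false  [b.fin > 16]
27. n17.fin = false  [terminal]
28. n16.acc = "ky"  ["ky"]
29. n16.off = false  [c.fin == true]
30. n18.idx = false  [b.fin > 16]
31. n19.idx = 5  [terminal]
32. n18.acc = "yk"  ["yk"]
33. n18.off = false  [A.idx == true]
34. n14.hot = 26  [b.fin + 10]
35. n14.acc = true  [not A₀.off]
36. n14.cnt = true  [A₁.off == false]
37. n1.hot = 20  [len(S₀.lim) + 17]
38. n1.acc = true  [S₁.hot > 6]
39. n1.cnt = false  [B.off > -1]
40. n20.fin = -7  [terminal]
41. n21.pre = -4  [terminal]
42. n0.hot = 12  [b.fin + 19]
43. n0.acc = true  [S₁.acc == true]
44. n0.cnt = true  [S₁.cnt == false]

false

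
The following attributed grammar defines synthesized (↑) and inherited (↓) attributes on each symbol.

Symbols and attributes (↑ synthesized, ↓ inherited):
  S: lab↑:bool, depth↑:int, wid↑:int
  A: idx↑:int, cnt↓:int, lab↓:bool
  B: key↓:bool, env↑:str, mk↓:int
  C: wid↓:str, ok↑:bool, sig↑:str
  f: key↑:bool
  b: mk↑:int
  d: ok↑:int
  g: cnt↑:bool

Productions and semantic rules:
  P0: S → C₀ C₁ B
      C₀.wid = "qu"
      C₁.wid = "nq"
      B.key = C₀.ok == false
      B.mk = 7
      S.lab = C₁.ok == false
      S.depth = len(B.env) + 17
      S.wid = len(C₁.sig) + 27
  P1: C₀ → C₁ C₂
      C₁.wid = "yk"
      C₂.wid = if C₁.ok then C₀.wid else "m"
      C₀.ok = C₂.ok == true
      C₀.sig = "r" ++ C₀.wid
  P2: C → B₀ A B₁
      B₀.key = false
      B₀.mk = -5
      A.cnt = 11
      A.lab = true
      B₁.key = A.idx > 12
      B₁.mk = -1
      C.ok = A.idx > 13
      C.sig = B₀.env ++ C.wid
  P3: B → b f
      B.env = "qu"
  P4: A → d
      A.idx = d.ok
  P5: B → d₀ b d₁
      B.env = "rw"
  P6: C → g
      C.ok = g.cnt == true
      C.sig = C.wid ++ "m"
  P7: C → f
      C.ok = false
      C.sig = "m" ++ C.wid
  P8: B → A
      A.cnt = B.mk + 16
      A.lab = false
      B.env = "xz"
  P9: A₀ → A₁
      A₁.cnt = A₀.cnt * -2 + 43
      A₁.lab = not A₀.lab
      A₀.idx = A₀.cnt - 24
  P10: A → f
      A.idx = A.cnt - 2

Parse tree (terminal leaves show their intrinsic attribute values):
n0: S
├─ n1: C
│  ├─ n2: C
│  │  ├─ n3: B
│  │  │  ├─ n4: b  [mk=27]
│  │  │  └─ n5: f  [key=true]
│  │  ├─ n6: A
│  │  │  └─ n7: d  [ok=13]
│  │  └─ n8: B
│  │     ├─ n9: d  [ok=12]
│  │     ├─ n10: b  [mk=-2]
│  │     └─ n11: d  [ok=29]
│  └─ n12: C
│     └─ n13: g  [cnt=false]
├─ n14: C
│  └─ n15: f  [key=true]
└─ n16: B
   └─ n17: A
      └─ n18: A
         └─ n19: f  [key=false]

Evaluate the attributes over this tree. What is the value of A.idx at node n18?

1. n1.wid = "qu"  ["qu"]
2. n2.wid = "yk"  ["yk"]
3. n3.key = false  [false]
4. n3.mk = -5  [-5]
5. n4.mk = 27  [terminal]
6. n5.key = true  [terminal]
7. n3.env = "qu"  ["qu"]
8. n6.cnt = 11  [11]
9. n6.lab = true  [true]
10. n7.ok = 13  [terminal]
11. n6.idx = 13  [d.ok]
12. n8.key = true  [A.idx > 12]
13. n8.mk = -1  [-1]
14. n9.ok = 12  [terminal]
15. n10.mk = -2  [terminal]
16. n11.ok = 29  [terminal]
17. n8.env = "rw"  ["rw"]
18. n2.ok = false  [A.idx > 13]
19. n2.sig = "quyk"  [B₀.env ++ C.wid]
20. n12.wid = "m"  [if C₁.ok then C₀.wid else "m"]
21. n13.cnt = false  [terminal]
22. n12.ok = false  [g.cnt == true]
23. n12.sig = "mm"  [C.wid ++ "m"]
24. n1.ok = false  [C₂.ok == true]
25. n1.sig = "rqu"  ["r" ++ C₀.wid]
26. n14.wid = "nq"  ["nq"]
27. n15.key = true  [terminal]
28. n14.ok = false  [false]
29. n14.sig = "mnq"  ["m" ++ C.wid]
30. n16.key = true  [C₀.ok == false]
31. n16.mk = 7  [7]
32. n17.cnt = 23  [B.mk + 16]
33. n17.lab = false  [false]
34. n18.cnt = -3  [A₀.cnt * -2 + 43]
35. n18.lab = true  [not A₀.lab]
36. n19.key = false  [terminal]
37. n18.idx = -5  [A.cnt - 2]
38. n17.idx = -1  [A₀.cnt - 24]
39. n16.env = "xz"  ["xz"]
40. n0.lab = true  [C₁.ok == false]
41. n0.depth = 19  [len(B.env) + 17]
42. n0.wid = 30  [len(C₁.sig) + 27]

-5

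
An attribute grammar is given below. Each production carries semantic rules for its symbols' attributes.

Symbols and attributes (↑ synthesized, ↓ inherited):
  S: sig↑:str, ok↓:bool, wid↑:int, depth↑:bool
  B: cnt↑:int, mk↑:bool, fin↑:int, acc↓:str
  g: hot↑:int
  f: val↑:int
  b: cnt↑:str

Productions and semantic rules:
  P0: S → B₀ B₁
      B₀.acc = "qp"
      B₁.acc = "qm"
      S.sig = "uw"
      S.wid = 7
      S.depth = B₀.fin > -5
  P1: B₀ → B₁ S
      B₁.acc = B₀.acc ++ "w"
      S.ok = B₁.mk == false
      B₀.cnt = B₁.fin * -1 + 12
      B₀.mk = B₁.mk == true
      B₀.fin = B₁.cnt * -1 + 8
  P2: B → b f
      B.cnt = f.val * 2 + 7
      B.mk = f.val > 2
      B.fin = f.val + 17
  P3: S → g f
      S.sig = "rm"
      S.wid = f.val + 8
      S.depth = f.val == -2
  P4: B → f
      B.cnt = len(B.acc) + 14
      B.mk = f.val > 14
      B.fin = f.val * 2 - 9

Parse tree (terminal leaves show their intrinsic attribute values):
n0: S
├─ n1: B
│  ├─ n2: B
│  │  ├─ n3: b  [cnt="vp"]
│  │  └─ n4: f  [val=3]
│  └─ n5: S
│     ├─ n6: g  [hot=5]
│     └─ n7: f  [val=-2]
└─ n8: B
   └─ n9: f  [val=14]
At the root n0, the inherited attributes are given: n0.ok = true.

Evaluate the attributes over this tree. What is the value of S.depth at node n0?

false

1. n0.ok = true  [given at root]
2. n1.acc = "qp"  ["qp"]
3. n2.acc = "qpw"  [B₀.acc ++ "w"]
4. n3.cnt = "vp"  [terminal]
5. n4.val = 3  [terminal]
6. n2.cnt = 13  [f.val * 2 + 7]
7. n2.mk = true  [f.val > 2]
8. n2.fin = 20  [f.val + 17]
9. n5.ok = false  [B₁.mk == false]
10. n6.hot = 5  [terminal]
11. n7.val = -2  [terminal]
12. n5.sig = "rm"  ["rm"]
13. n5.wid = 6  [f.val + 8]
14. n5.depth = true  [f.val == -2]
15. n1.cnt = -8  [B₁.fin * -1 + 12]
16. n1.mk = true  [B₁.mk == true]
17. n1.fin = -5  [B₁.cnt * -1 + 8]
18. n8.acc = "qm"  ["qm"]
19. n9.val = 14  [terminal]
20. n8.cnt = 16  [len(B.acc) + 14]
21. n8.mk = false  [f.val > 14]
22. n8.fin = 19  [f.val * 2 - 9]
23. n0.sig = "uw"  ["uw"]
24. n0.wid = 7  [7]
25. n0.depth = false  [B₀.fin > -5]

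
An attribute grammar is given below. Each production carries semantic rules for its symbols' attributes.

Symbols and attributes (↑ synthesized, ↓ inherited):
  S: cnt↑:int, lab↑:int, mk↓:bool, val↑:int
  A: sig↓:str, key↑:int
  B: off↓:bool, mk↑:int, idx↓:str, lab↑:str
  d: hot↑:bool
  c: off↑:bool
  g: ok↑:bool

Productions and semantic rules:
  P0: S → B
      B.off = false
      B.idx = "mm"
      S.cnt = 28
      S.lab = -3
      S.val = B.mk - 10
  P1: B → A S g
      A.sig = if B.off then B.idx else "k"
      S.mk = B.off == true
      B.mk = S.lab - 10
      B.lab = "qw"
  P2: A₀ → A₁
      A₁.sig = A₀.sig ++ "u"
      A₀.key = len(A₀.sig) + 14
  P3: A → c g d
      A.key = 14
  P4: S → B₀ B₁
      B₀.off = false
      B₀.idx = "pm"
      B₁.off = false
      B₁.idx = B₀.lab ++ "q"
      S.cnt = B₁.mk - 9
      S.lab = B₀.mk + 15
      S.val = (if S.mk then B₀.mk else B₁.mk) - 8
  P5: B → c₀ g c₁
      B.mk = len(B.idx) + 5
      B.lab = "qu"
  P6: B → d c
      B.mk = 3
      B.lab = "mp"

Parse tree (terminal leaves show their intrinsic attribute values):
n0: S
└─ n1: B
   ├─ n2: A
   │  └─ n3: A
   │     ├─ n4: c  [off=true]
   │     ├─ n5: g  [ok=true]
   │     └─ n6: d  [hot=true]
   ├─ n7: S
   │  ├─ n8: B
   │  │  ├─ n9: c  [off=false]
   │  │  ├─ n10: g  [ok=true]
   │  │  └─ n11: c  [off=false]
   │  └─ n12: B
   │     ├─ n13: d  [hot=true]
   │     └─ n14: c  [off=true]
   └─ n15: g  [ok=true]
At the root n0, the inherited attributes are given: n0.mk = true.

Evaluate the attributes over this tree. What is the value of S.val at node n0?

1. n0.mk = true  [given at root]
2. n1.off = false  [false]
3. n1.idx = "mm"  ["mm"]
4. n2.sig = "k"  [if B.off then B.idx else "k"]
5. n3.sig = "ku"  [A₀.sig ++ "u"]
6. n4.off = true  [terminal]
7. n5.ok = true  [terminal]
8. n6.hot = true  [terminal]
9. n3.key = 14  [14]
10. n2.key = 15  [len(A₀.sig) + 14]
11. n7.mk = false  [B.off == true]
12. n8.off = false  [false]
13. n8.idx = "pm"  ["pm"]
14. n9.off = false  [terminal]
15. n10.ok = true  [terminal]
16. n11.off = false  [terminal]
17. n8.mk = 7  [len(B.idx) + 5]
18. n8.lab = "qu"  ["qu"]
19. n12.off = false  [false]
20. n12.idx = "quq"  [B₀.lab ++ "q"]
21. n13.hot = true  [terminal]
22. n14.off = true  [terminal]
23. n12.mk = 3  [3]
24. n12.lab = "mp"  ["mp"]
25. n7.cnt = -6  [B₁.mk - 9]
26. n7.lab = 22  [B₀.mk + 15]
27. n7.val = -5  [(if S.mk then B₀.mk else B₁.mk) - 8]
28. n15.ok = true  [terminal]
29. n1.mk = 12  [S.lab - 10]
30. n1.lab = "qw"  ["qw"]
31. n0.cnt = 28  [28]
32. n0.lab = -3  [-3]
33. n0.val = 2  [B.mk - 10]

2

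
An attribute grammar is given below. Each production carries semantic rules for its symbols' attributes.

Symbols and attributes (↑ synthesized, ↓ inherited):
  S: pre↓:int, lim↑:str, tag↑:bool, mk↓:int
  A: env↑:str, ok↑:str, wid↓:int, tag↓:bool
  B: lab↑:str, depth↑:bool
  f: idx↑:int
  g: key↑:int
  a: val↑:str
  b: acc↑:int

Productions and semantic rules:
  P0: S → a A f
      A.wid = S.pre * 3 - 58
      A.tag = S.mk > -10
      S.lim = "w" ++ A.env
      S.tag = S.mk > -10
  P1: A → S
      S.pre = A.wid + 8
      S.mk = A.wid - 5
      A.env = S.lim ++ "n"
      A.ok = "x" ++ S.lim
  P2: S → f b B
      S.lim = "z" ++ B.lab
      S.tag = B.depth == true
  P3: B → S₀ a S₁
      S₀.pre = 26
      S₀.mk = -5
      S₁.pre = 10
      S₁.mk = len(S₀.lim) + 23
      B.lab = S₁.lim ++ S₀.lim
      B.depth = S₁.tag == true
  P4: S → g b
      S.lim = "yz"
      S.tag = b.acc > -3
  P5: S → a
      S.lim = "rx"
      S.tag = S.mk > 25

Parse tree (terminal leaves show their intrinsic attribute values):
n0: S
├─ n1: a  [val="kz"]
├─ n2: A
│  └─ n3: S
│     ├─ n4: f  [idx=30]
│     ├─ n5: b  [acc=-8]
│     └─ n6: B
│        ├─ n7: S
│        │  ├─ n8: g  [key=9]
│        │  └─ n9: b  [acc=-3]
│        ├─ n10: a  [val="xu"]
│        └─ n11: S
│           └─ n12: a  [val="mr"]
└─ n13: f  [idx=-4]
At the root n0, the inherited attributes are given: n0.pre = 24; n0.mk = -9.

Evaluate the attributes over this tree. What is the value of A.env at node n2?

1. n0.pre = 24  [given at root]
2. n0.mk = -9  [given at root]
3. n1.val = "kz"  [terminal]
4. n2.wid = 14  [S.pre * 3 - 58]
5. n2.tag = true  [S.mk > -10]
6. n3.pre = 22  [A.wid + 8]
7. n3.mk = 9  [A.wid - 5]
8. n4.idx = 30  [terminal]
9. n5.acc = -8  [terminal]
10. n7.pre = 26  [26]
11. n7.mk = -5  [-5]
12. n8.key = 9  [terminal]
13. n9.acc = -3  [terminal]
14. n7.lim = "yz"  ["yz"]
15. n7.tag = false  [b.acc > -3]
16. n10.val = "xu"  [terminal]
17. n11.pre = 10  [10]
18. n11.mk = 25  [len(S₀.lim) + 23]
19. n12.val = "mr"  [terminal]
20. n11.lim = "rx"  ["rx"]
21. n11.tag = false  [S.mk > 25]
22. n6.lab = "rxyz"  [S₁.lim ++ S₀.lim]
23. n6.depth = false  [S₁.tag == true]
24. n3.lim = "zrxyz"  ["z" ++ B.lab]
25. n3.tag = false  [B.depth == true]
26. n2.env = "zrxyzn"  [S.lim ++ "n"]
27. n2.ok = "xzrxyz"  ["x" ++ S.lim]
28. n13.idx = -4  [terminal]
29. n0.lim = "wzrxyzn"  ["w" ++ A.env]
30. n0.tag = true  [S.mk > -10]

"zrxyzn"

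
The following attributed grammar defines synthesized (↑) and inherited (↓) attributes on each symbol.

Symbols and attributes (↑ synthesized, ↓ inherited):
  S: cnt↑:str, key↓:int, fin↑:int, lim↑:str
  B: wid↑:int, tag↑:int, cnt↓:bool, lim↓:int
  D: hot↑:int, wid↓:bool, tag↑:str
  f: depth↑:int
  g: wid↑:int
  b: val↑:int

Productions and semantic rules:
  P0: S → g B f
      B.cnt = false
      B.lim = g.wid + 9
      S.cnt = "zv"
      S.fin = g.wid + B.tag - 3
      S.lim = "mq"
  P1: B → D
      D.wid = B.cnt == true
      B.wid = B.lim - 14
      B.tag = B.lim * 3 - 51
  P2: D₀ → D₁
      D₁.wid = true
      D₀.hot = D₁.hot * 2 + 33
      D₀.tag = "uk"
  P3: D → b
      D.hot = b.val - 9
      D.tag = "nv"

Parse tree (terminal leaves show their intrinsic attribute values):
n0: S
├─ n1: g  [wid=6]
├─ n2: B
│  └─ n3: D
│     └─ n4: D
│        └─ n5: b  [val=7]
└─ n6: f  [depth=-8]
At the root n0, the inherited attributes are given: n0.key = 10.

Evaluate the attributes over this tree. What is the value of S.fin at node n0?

-3

1. n0.key = 10  [given at root]
2. n1.wid = 6  [terminal]
3. n2.cnt = false  [false]
4. n2.lim = 15  [g.wid + 9]
5. n3.wid = false  [B.cnt == true]
6. n4.wid = true  [true]
7. n5.val = 7  [terminal]
8. n4.hot = -2  [b.val - 9]
9. n4.tag = "nv"  ["nv"]
10. n3.hot = 29  [D₁.hot * 2 + 33]
11. n3.tag = "uk"  ["uk"]
12. n2.wid = 1  [B.lim - 14]
13. n2.tag = -6  [B.lim * 3 - 51]
14. n6.depth = -8  [terminal]
15. n0.cnt = "zv"  ["zv"]
16. n0.fin = -3  [g.wid + B.tag - 3]
17. n0.lim = "mq"  ["mq"]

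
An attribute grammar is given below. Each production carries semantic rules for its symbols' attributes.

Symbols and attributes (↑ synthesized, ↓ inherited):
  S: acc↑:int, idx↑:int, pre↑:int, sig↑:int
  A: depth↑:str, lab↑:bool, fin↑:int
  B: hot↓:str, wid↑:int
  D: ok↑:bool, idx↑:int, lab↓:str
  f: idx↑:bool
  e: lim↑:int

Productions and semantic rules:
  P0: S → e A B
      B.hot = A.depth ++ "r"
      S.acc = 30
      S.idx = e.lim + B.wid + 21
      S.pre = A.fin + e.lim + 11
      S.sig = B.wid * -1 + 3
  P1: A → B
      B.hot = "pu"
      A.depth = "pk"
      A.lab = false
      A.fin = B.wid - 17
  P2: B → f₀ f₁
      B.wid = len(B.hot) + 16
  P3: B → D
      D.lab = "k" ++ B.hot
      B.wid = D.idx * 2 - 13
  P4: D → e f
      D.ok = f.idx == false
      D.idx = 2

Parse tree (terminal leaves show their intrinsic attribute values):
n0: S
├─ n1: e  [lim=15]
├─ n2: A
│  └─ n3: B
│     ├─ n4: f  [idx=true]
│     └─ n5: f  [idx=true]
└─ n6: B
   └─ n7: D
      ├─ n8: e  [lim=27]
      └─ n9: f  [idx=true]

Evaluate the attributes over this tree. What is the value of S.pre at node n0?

1. n1.lim = 15  [terminal]
2. n3.hot = "pu"  ["pu"]
3. n4.idx = true  [terminal]
4. n5.idx = true  [terminal]
5. n3.wid = 18  [len(B.hot) + 16]
6. n2.depth = "pk"  ["pk"]
7. n2.lab = false  [false]
8. n2.fin = 1  [B.wid - 17]
9. n6.hot = "pkr"  [A.depth ++ "r"]
10. n7.lab = "kpkr"  ["k" ++ B.hot]
11. n8.lim = 27  [terminal]
12. n9.idx = true  [terminal]
13. n7.ok = false  [f.idx == false]
14. n7.idx = 2  [2]
15. n6.wid = -9  [D.idx * 2 - 13]
16. n0.acc = 30  [30]
17. n0.idx = 27  [e.lim + B.wid + 21]
18. n0.pre = 27  [A.fin + e.lim + 11]
19. n0.sig = 12  [B.wid * -1 + 3]

27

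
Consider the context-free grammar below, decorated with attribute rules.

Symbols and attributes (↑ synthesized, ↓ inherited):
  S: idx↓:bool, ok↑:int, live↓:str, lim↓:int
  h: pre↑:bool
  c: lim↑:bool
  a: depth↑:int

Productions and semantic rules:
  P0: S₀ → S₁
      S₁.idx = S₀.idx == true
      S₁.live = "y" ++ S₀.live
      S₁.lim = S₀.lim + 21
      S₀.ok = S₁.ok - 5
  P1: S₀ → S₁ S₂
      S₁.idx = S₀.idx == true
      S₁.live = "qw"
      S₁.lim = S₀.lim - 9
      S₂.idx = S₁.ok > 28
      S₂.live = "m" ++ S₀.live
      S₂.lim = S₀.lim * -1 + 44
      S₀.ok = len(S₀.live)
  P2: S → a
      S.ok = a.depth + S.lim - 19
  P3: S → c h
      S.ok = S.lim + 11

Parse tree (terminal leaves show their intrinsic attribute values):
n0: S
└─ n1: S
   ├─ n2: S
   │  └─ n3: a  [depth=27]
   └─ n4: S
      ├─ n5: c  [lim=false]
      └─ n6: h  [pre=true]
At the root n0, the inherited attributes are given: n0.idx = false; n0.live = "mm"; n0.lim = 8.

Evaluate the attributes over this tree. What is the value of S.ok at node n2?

1. n0.idx = false  [given at root]
2. n0.live = "mm"  [given at root]
3. n0.lim = 8  [given at root]
4. n1.idx = false  [S₀.idx == true]
5. n1.live = "ymm"  ["y" ++ S₀.live]
6. n1.lim = 29  [S₀.lim + 21]
7. n2.idx = false  [S₀.idx == true]
8. n2.live = "qw"  ["qw"]
9. n2.lim = 20  [S₀.lim - 9]
10. n3.depth = 27  [terminal]
11. n2.ok = 28  [a.depth + S.lim - 19]
12. n4.idx = false  [S₁.ok > 28]
13. n4.live = "mymm"  ["m" ++ S₀.live]
14. n4.lim = 15  [S₀.lim * -1 + 44]
15. n5.lim = false  [terminal]
16. n6.pre = true  [terminal]
17. n4.ok = 26  [S.lim + 11]
18. n1.ok = 3  [len(S₀.live)]
19. n0.ok = -2  [S₁.ok - 5]

28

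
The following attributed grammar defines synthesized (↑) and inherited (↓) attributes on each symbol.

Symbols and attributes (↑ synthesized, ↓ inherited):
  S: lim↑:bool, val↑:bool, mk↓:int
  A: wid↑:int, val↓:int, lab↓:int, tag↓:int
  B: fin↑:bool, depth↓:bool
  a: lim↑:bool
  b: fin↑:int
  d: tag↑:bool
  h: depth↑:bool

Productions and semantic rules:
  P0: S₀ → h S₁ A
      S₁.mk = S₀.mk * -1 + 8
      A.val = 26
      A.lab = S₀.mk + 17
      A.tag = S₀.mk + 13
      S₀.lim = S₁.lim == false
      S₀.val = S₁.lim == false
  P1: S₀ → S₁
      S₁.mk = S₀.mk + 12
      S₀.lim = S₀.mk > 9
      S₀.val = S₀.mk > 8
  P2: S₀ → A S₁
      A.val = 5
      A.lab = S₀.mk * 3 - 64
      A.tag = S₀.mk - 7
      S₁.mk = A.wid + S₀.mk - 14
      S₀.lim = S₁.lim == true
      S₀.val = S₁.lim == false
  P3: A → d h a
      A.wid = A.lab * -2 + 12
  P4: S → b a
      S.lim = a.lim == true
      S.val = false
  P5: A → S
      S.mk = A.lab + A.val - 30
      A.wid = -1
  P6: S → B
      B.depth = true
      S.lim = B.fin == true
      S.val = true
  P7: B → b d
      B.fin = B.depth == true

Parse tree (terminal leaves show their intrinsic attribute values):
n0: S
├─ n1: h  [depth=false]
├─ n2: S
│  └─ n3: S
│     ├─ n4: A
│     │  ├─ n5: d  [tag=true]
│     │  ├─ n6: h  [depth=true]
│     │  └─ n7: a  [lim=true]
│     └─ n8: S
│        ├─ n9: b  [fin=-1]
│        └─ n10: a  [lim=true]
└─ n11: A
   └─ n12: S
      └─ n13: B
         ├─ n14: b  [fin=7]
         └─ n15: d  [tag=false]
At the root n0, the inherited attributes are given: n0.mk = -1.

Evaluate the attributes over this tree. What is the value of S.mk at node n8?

21

1. n0.mk = -1  [given at root]
2. n1.depth = false  [terminal]
3. n2.mk = 9  [S₀.mk * -1 + 8]
4. n3.mk = 21  [S₀.mk + 12]
5. n4.val = 5  [5]
6. n4.lab = -1  [S₀.mk * 3 - 64]
7. n4.tag = 14  [S₀.mk - 7]
8. n5.tag = true  [terminal]
9. n6.depth = true  [terminal]
10. n7.lim = true  [terminal]
11. n4.wid = 14  [A.lab * -2 + 12]
12. n8.mk = 21  [A.wid + S₀.mk - 14]
13. n9.fin = -1  [terminal]
14. n10.lim = true  [terminal]
15. n8.lim = true  [a.lim == true]
16. n8.val = false  [false]
17. n3.lim = true  [S₁.lim == true]
18. n3.val = false  [S₁.lim == false]
19. n2.lim = false  [S₀.mk > 9]
20. n2.val = true  [S₀.mk > 8]
21. n11.val = 26  [26]
22. n11.lab = 16  [S₀.mk + 17]
23. n11.tag = 12  [S₀.mk + 13]
24. n12.mk = 12  [A.lab + A.val - 30]
25. n13.depth = true  [true]
26. n14.fin = 7  [terminal]
27. n15.tag = false  [terminal]
28. n13.fin = true  [B.depth == true]
29. n12.lim = true  [B.fin == true]
30. n12.val = true  [true]
31. n11.wid = -1  [-1]
32. n0.lim = true  [S₁.lim == false]
33. n0.val = true  [S₁.lim == false]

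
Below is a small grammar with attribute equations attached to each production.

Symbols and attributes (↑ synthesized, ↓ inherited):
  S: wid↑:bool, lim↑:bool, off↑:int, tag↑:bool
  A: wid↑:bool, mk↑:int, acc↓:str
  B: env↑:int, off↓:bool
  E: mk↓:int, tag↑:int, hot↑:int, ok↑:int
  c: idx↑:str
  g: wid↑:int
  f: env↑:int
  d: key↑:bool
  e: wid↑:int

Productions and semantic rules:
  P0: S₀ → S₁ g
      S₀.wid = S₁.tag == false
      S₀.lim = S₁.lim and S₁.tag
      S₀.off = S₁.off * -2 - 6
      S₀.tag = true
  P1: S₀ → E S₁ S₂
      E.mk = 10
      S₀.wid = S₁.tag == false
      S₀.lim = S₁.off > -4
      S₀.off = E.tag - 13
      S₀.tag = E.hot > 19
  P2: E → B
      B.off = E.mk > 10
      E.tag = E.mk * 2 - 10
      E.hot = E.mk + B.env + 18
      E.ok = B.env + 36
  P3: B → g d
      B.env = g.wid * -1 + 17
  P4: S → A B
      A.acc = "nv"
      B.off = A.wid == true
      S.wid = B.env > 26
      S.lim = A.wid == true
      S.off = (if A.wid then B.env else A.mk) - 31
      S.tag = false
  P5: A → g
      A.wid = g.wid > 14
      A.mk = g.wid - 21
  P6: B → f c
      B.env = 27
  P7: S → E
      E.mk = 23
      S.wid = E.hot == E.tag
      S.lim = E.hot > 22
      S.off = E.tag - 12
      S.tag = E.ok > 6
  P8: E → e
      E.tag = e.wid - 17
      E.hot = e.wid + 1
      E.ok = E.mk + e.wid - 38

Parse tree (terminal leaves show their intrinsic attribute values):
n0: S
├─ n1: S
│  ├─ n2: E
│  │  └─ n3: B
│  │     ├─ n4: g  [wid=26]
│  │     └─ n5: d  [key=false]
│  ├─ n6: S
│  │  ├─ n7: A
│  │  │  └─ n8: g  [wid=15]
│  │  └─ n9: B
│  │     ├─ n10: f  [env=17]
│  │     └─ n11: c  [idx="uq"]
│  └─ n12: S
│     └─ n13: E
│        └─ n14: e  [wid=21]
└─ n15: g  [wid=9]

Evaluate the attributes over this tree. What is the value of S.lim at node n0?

false

1. n2.mk = 10  [10]
2. n3.off = false  [E.mk > 10]
3. n4.wid = 26  [terminal]
4. n5.key = false  [terminal]
5. n3.env = -9  [g.wid * -1 + 17]
6. n2.tag = 10  [E.mk * 2 - 10]
7. n2.hot = 19  [E.mk + B.env + 18]
8. n2.ok = 27  [B.env + 36]
9. n7.acc = "nv"  ["nv"]
10. n8.wid = 15  [terminal]
11. n7.wid = true  [g.wid > 14]
12. n7.mk = -6  [g.wid - 21]
13. n9.off = true  [A.wid == true]
14. n10.env = 17  [terminal]
15. n11.idx = "uq"  [terminal]
16. n9.env = 27  [27]
17. n6.wid = true  [B.env > 26]
18. n6.lim = true  [A.wid == true]
19. n6.off = -4  [(if A.wid then B.env else A.mk) - 31]
20. n6.tag = false  [false]
21. n13.mk = 23  [23]
22. n14.wid = 21  [terminal]
23. n13.tag = 4  [e.wid - 17]
24. n13.hot = 22  [e.wid + 1]
25. n13.ok = 6  [E.mk + e.wid - 38]
26. n12.wid = false  [E.hot == E.tag]
27. n12.lim = false  [E.hot > 22]
28. n12.off = -8  [E.tag - 12]
29. n12.tag = false  [E.ok > 6]
30. n1.wid = true  [S₁.tag == false]
31. n1.lim = false  [S₁.off > -4]
32. n1.off = -3  [E.tag - 13]
33. n1.tag = false  [E.hot > 19]
34. n15.wid = 9  [terminal]
35. n0.wid = true  [S₁.tag == false]
36. n0.lim = false  [S₁.lim and S₁.tag]
37. n0.off = 0  [S₁.off * -2 - 6]
38. n0.tag = true  [true]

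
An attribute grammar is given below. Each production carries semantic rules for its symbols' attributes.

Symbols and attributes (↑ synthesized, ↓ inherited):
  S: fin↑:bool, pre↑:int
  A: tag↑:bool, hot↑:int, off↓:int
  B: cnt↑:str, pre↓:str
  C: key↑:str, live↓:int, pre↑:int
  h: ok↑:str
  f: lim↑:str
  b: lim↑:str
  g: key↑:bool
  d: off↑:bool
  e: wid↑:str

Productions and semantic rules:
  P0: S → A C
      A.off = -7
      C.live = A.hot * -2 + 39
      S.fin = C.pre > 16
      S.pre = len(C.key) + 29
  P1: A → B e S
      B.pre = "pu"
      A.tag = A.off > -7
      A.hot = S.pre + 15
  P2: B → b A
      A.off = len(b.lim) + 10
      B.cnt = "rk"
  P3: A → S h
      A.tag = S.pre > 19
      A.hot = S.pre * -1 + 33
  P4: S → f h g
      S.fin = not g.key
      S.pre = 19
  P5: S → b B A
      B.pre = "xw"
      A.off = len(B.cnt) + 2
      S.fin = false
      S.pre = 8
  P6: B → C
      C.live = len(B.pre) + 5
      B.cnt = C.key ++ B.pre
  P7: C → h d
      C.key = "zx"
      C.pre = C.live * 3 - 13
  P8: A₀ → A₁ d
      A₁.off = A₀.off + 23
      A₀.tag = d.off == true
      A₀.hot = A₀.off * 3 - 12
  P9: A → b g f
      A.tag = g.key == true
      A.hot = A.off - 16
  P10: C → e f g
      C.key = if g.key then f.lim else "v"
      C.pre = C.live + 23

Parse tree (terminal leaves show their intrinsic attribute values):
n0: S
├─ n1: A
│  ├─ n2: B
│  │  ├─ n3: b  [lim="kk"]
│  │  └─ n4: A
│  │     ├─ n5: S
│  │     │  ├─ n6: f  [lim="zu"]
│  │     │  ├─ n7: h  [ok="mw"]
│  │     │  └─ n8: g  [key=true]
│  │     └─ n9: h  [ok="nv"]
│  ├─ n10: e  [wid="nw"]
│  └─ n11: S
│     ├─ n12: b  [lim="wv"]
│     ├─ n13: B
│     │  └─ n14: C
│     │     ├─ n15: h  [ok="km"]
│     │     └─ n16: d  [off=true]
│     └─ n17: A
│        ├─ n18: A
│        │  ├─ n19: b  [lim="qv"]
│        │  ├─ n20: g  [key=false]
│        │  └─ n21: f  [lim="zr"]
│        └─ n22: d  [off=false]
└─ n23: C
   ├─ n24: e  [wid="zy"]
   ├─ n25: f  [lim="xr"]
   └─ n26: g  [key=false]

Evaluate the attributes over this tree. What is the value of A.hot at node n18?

1. n1.off = -7  [-7]
2. n2.pre = "pu"  ["pu"]
3. n3.lim = "kk"  [terminal]
4. n4.off = 12  [len(b.lim) + 10]
5. n6.lim = "zu"  [terminal]
6. n7.ok = "mw"  [terminal]
7. n8.key = true  [terminal]
8. n5.fin = false  [not g.key]
9. n5.pre = 19  [19]
10. n9.ok = "nv"  [terminal]
11. n4.tag = false  [S.pre > 19]
12. n4.hot = 14  [S.pre * -1 + 33]
13. n2.cnt = "rk"  ["rk"]
14. n10.wid = "nw"  [terminal]
15. n12.lim = "wv"  [terminal]
16. n13.pre = "xw"  ["xw"]
17. n14.live = 7  [len(B.pre) + 5]
18. n15.ok = "km"  [terminal]
19. n16.off = true  [terminal]
20. n14.key = "zx"  ["zx"]
21. n14.pre = 8  [C.live * 3 - 13]
22. n13.cnt = "zxxw"  [C.key ++ B.pre]
23. n17.off = 6  [len(B.cnt) + 2]
24. n18.off = 29  [A₀.off + 23]
25. n19.lim = "qv"  [terminal]
26. n20.key = false  [terminal]
27. n21.lim = "zr"  [terminal]
28. n18.tag = false  [g.key == true]
29. n18.hot = 13  [A.off - 16]
30. n22.off = false  [terminal]
31. n17.tag = false  [d.off == true]
32. n17.hot = 6  [A₀.off * 3 - 12]
33. n11.fin = false  [false]
34. n11.pre = 8  [8]
35. n1.tag = false  [A.off > -7]
36. n1.hot = 23  [S.pre + 15]
37. n23.live = -7  [A.hot * -2 + 39]
38. n24.wid = "zy"  [terminal]
39. n25.lim = "xr"  [terminal]
40. n26.key = false  [terminal]
41. n23.key = "v"  [if g.key then f.lim else "v"]
42. n23.pre = 16  [C.live + 23]
43. n0.fin = false  [C.pre > 16]
44. n0.pre = 30  [len(C.key) + 29]

13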